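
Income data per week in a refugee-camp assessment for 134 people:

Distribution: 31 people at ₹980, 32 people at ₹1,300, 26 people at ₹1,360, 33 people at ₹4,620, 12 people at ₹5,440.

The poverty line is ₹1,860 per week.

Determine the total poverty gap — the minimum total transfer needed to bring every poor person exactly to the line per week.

Below z: 31×₹980, 32×₹1,300, 26×₹1,360 (q = 89 of N = 134).
Individual gaps: 31×(1860−980) = 27280; 32×(1860−1300) = 17920; 26×(1860−1360) = 13000.
Aggregate gap = ₹58,200.

₹58,200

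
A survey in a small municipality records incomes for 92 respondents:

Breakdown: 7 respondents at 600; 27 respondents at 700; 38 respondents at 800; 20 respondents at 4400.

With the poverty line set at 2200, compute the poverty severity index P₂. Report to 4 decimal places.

Below z: 7×600, 27×700, 38×800 (q = 72 of N = 92).
Shortfall ratios: (2200−600)/2200 = 0.7273 (×7); (2200−700)/2200 = 0.6818 (×27); (2200−800)/2200 = 0.6364 (×38).
Squared: 0.5289 (×7); 0.4649 (×27); 0.4050 (×38).
Sum = 31.642562; P₂ = 31.642562 / 92 = 0.3439.

0.3439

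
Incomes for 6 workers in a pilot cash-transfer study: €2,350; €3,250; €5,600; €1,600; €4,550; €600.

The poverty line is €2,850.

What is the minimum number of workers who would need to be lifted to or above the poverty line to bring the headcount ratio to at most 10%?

3 of the 6 workers are poor, so H = 3/6 = 0.500.
A headcount ratio of at most 10% allows at most ⌊0.10 × 6⌋ = 0 poor workers.
So at least 3 − 0 = 3 must be lifted.

3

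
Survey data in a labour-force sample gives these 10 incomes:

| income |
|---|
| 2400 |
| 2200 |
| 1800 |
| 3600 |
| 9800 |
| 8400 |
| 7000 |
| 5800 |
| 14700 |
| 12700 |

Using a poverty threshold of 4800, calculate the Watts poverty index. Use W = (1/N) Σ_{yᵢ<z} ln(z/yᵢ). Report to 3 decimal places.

Poor units: 1800, 2200, 2400, 3600 (q = 4 of N = 10).
Log shortfalls: ln(4800/1800) = 0.9808; ln(4800/2200) = 0.7802; ln(4800/2400) = 0.6931; ln(4800/3600) = 0.2877.
W = 2.741817 / 10 = 0.274.

0.274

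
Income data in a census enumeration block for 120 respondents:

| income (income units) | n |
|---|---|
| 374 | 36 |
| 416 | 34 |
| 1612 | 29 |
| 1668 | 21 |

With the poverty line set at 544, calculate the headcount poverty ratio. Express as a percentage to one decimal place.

70 of the 120 respondents have income below 544.
H = 70/120 = 58.3%.

58.3%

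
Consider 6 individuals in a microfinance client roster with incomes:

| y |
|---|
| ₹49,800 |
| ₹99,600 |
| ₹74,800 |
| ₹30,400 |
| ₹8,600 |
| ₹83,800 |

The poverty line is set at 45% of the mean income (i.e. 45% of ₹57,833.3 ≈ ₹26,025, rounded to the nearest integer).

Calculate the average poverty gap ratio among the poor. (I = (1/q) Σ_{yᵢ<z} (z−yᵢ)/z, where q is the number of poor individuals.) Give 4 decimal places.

0.6695

Incomes under z: ₹8,600 (q = 1 of N = 6).
Relative gaps: 0.6695; sum = 0.669549.
I averages over the q = 1 poor units only: 0.669549 / 1 = 0.6695.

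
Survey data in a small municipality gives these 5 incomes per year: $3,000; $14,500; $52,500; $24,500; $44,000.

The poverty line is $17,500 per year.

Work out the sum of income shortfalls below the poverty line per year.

$17,500

Poor units: $3,000, $14,500 (q = 2 of N = 5).
Individual gaps: 17500−3000 = 14500; 17500−14500 = 3000.
Aggregate gap = $17,500.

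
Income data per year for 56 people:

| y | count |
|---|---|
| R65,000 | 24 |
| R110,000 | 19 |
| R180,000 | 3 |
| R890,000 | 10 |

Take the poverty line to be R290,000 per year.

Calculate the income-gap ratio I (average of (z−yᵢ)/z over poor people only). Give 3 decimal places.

0.686

Below the line: 24×R65,000, 19×R110,000, 3×R180,000 (q = 46 of N = 56).
Shortfall ratios (z−y)/z: 0.7759 (×24), 0.6207 (×19), 0.3793 (×3); sum = 31.551724.
The income-gap ratio divides by q (the poor only): 31.551724 / 46 = 0.686.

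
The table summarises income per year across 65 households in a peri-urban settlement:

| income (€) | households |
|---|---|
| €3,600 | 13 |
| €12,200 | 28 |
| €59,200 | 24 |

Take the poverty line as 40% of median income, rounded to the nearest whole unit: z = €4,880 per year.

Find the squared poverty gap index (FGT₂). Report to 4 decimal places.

Incomes under z: 13×€3,600 (q = 13 of N = 65).
Normalized shortfalls: (4880−3600)/4880 = 0.2623 (×13).
Squared: 0.0688 (×13).
Sum = 0.894383; P₂ = 0.894383 / 65 = 0.0138.

0.0138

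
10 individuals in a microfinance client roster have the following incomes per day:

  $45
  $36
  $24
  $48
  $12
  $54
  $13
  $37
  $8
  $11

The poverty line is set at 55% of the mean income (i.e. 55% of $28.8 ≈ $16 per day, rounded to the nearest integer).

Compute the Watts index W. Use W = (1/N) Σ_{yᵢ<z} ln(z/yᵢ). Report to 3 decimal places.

Poor units: $8, $11, $12, $13 (q = 4 of N = 10).
ln(z/y) terms: ln(16/8) = 0.6931; ln(16/11) = 0.3747; ln(16/12) = 0.2877; ln(16/13) = 0.2076.
W = 1.563162 / 10 = 0.156.

0.156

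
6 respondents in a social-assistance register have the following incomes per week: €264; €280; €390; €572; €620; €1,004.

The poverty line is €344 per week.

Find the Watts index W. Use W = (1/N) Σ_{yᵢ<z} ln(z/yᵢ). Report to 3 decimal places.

0.078

Below z: €264, €280 (q = 2 of N = 6).
Log shortfalls: ln(344/264) = 0.2647; ln(344/280) = 0.2059.
W = 0.470545 / 6 = 0.078.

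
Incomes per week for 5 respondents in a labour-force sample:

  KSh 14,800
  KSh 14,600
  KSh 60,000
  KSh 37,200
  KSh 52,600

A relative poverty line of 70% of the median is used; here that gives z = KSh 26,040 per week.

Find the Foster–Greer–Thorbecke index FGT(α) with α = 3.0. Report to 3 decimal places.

0.033

Incomes under z: KSh 14,600, KSh 14,800 (q = 2 of N = 5).
Relative gaps: (26040−14600)/26040 = 0.4393; (26040−14800)/26040 = 0.4316.
Raised to α = 3.0: 0.08479; 0.08042.
Sum = 0.165214; FGT(3.0) = 0.165214 / 5 = 0.033.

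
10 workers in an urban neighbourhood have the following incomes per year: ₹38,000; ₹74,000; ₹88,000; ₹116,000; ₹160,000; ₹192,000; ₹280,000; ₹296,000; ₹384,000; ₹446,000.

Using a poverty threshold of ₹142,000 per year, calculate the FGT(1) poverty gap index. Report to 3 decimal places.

0.177

Poor units: ₹38,000, ₹74,000, ₹88,000, ₹116,000 (q = 4 of N = 10).
Normalized shortfalls: (142000−38000)/142000 = 0.7324; (142000−74000)/142000 = 0.4789; (142000−88000)/142000 = 0.3803; (142000−116000)/142000 = 0.1831.
Sum of shortfalls = 1.774648; P₁ averages over all N: 1.774648 / 10 = 0.177.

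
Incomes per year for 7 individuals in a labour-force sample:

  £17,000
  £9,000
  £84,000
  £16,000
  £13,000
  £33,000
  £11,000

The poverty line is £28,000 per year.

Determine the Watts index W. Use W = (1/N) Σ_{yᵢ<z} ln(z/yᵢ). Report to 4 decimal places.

Below z: £9,000, £11,000, £13,000, £16,000, £17,000 (q = 5 of N = 7).
ln(z/y) terms: ln(28000/9000) = 1.1350; ln(28000/11000) = 0.9343; ln(28000/13000) = 0.7673; ln(28000/16000) = 0.5596; ln(28000/17000) = 0.4990.
W = 3.895151 / 7 = 0.5565.

0.5565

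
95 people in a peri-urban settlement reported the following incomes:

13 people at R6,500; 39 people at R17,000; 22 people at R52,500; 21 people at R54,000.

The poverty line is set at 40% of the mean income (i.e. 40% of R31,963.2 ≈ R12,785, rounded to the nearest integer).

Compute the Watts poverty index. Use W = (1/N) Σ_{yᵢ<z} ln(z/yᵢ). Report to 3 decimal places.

Poor units: 13×R6,500 (q = 13 of N = 95).
Log shortfalls: ln(12785/6500) = 0.6765 (×13).
W = 8.794116 / 95 = 0.093.

0.093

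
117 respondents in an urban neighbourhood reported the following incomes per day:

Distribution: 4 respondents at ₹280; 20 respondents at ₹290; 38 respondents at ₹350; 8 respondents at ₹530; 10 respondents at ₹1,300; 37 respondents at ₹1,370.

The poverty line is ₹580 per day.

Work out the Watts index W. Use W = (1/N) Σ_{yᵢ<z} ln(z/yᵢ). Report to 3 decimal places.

0.314

Below the line: 4×₹280, 20×₹290, 38×₹350, 8×₹530 (q = 70 of N = 117).
Log gaps: ln(580/280) = 0.7282 (×4); ln(580/290) = 0.6931 (×20); ln(580/350) = 0.5051 (×38); ln(580/530) = 0.0902 (×8).
W = 36.690714 / 117 = 0.314.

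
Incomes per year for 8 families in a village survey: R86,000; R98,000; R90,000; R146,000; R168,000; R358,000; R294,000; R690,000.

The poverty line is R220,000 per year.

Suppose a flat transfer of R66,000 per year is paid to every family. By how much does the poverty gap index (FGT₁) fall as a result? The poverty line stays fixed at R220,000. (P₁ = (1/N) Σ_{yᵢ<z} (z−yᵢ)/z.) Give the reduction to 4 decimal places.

Before: below the line — R86,000, R90,000, R98,000, R146,000, R168,000; poverty gap index (FGT₁) = 0.290909.
After the R66,000 transfer: below the line — R152,000, R156,000, R164,000, R212,000; poverty gap index (FGT₁) = 0.111364.
Reduction = 0.290909 − 0.111364 = 0.1795.

0.1795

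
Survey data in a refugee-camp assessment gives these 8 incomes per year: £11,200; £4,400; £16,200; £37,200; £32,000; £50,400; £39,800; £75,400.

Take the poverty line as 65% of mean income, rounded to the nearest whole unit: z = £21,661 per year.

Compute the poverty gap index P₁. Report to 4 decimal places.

Poor units: £4,400, £11,200, £16,200 (q = 3 of N = 8).
Shortfall ratios: (21661−4400)/21661 = 0.7969; (21661−11200)/21661 = 0.4829; (21661−16200)/21661 = 0.2521.
Sum of shortfalls = 1.531924; P₁ averages over all N: 1.531924 / 8 = 0.1915.

0.1915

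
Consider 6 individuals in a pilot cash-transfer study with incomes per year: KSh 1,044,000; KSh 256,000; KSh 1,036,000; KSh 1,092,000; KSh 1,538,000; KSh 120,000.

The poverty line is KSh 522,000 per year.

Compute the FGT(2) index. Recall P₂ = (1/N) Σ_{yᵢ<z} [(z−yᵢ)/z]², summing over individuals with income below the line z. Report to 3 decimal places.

Below z: KSh 120,000, KSh 256,000 (q = 2 of N = 6).
Normalized shortfalls: (522000−120000)/522000 = 0.7701; (522000−256000)/522000 = 0.5096.
Squared: 0.5931; 0.2597.
Sum = 0.852747; P₂ = 0.852747 / 6 = 0.142.

0.142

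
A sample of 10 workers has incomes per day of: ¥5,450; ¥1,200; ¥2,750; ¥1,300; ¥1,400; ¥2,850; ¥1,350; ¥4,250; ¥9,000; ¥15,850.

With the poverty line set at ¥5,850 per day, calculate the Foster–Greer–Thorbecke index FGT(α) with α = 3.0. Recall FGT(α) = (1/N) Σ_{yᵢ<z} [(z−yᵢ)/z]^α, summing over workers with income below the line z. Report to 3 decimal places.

0.217

Below the line: ¥1,200, ¥1,300, ¥1,350, ¥1,400, ¥2,750, ¥2,850, ¥4,250, ¥5,450 (q = 8 of N = 10).
Normalized shortfalls: (5850−1200)/5850 = 0.7949; (5850−1300)/5850 = 0.7778; (5850−1350)/5850 = 0.7692; (5850−1400)/5850 = 0.7607; (5850−2750)/5850 = 0.5299; (5850−2850)/5850 = 0.5128; (5850−4250)/5850 = 0.2735; (5850−5450)/5850 = 0.0684.
Raised to α = 3.0: 0.50222; 0.47051; 0.45517; 0.44016; 0.14880; 0.13486; 0.02046; 0.00032.
Sum = 2.172500; FGT(3.0) = 2.172500 / 10 = 0.217.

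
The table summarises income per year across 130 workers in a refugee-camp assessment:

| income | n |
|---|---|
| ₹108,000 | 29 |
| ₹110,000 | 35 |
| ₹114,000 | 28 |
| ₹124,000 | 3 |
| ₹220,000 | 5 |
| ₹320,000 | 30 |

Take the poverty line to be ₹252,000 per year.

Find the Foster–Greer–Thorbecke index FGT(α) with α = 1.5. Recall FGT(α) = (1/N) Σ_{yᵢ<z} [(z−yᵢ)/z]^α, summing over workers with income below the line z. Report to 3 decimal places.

Poor units: 29×₹108,000, 35×₹110,000, 28×₹114,000, 3×₹124,000, 5×₹220,000 (q = 100 of N = 130).
Gap ratios (z−y)/z: (252000−108000)/252000 = 0.5714 (×29); (252000−110000)/252000 = 0.5635 (×35); (252000−114000)/252000 = 0.5476 (×28); (252000−124000)/252000 = 0.5079 (×3); (252000−220000)/252000 = 0.1270 (×5).
Raised to α = 1.5: 0.43196 (×29); 0.42299 (×35); 0.40525 (×28); 0.36200 (×3); 0.04525 (×5).
Sum = 39.990658; FGT(1.5) = 39.990658 / 130 = 0.308.

0.308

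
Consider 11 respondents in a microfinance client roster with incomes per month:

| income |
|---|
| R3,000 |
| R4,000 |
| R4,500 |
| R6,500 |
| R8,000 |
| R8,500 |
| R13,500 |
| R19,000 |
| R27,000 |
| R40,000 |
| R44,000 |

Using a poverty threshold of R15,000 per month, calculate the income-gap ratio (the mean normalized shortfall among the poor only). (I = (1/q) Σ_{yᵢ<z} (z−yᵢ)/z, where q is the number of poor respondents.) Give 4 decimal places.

Poor units: R3,000, R4,000, R4,500, R6,500, R8,000, R8,500, R13,500 (q = 7 of N = 11).
Shortfall ratios (z−y)/z: 0.8000, 0.7333, 0.7000, 0.5667, 0.4667, 0.4333, 0.1000; sum = 3.800000.
The income-gap ratio divides by q (the poor only): 3.800000 / 7 = 0.5429.

0.5429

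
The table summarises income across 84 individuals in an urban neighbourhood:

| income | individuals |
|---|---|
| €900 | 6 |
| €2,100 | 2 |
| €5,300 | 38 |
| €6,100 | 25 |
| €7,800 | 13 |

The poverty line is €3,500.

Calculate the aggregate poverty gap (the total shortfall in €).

Poor units: 6×€900, 2×€2,100 (q = 8 of N = 84).
Individual gaps: 6×(3500−900) = 15600; 2×(3500−2100) = 2800.
Aggregate gap = €18,400.

€18,400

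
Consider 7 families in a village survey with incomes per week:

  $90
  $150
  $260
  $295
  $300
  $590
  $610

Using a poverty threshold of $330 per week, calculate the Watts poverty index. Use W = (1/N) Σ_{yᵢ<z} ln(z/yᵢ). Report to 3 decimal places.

0.362

Poor units: $90, $150, $260, $295, $300 (q = 5 of N = 7).
Log shortfalls: ln(330/90) = 1.2993; ln(330/150) = 0.7885; ln(330/260) = 0.2384; ln(330/295) = 0.1121; ln(330/300) = 0.0953.
W = 2.533579 / 7 = 0.362.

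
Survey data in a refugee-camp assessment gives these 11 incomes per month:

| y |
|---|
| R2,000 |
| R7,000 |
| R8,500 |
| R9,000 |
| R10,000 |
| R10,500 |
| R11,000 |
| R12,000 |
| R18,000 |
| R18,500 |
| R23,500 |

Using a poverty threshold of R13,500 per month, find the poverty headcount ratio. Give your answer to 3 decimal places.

8 of the 11 households have income below R13,500.
H = 8/11 = 0.727.

0.727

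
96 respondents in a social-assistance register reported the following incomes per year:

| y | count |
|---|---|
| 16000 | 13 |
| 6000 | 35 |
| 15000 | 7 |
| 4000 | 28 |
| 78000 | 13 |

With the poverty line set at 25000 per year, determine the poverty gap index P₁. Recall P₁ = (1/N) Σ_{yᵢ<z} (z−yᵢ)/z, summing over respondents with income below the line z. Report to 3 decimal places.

Below the line: 28×4000, 35×6000, 7×15000, 13×16000 (q = 83 of N = 96).
Normalized shortfalls: (25000−4000)/25000 = 0.8400 (×28); (25000−6000)/25000 = 0.7600 (×35); (25000−15000)/25000 = 0.4000 (×7); (25000−16000)/25000 = 0.3600 (×13).
Sum of shortfalls = 57.600000; P₁ averages over all N: 57.600000 / 96 = 0.600.

0.600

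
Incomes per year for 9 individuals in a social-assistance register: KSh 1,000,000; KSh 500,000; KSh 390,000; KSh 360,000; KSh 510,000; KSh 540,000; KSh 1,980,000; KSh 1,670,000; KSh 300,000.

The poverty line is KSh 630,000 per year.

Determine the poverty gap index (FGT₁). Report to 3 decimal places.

0.208

Below the line: KSh 300,000, KSh 360,000, KSh 390,000, KSh 500,000, KSh 510,000, KSh 540,000 (q = 6 of N = 9).
Normalized shortfalls: (630000−300000)/630000 = 0.5238; (630000−360000)/630000 = 0.4286; (630000−390000)/630000 = 0.3810; (630000−500000)/630000 = 0.2063; (630000−510000)/630000 = 0.1905; (630000−540000)/630000 = 0.1429.
Σ = 1.873016. Dividing by the full population N = 9 gives P₁ = 0.208.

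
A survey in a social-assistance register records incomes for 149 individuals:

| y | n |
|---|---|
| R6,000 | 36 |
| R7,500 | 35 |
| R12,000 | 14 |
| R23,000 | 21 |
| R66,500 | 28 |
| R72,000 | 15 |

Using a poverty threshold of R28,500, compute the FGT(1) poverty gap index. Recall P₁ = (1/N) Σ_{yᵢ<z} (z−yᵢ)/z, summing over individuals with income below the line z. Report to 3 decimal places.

Incomes under z: 36×R6,000, 35×R7,500, 14×R12,000, 21×R23,000 (q = 106 of N = 149).
Shortfall ratios: (28500−6000)/28500 = 0.7895 (×36); (28500−7500)/28500 = 0.7368 (×35); (28500−12000)/28500 = 0.5789 (×14); (28500−23000)/28500 = 0.1930 (×21).
Σ = 66.368421. Dividing by the full population N = 149 gives P₁ = 0.445.

0.445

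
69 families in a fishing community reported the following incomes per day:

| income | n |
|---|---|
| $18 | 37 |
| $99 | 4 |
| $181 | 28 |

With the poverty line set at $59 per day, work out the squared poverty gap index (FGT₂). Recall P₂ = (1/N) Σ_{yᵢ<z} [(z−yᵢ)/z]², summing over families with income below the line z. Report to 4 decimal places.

0.2590

Below z: 37×$18 (q = 37 of N = 69).
Gap ratios (z−y)/z: (59−18)/59 = 0.6949 (×37).
Squared: 0.4829 (×37).
Sum = 17.867567; P₂ = 17.867567 / 69 = 0.2590.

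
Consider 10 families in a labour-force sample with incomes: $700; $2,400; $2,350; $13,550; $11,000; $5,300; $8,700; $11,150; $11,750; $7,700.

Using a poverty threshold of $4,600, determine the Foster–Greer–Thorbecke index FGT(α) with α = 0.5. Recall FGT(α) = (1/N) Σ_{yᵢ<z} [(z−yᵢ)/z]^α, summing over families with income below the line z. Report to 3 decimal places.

Incomes under z: $700, $2,350, $2,400 (q = 3 of N = 10).
Shortfall ratios: (4600−700)/4600 = 0.8478; (4600−2350)/4600 = 0.4891; (4600−2400)/4600 = 0.4783.
Raised to α = 0.5: 0.92077; 0.69938; 0.69156.
Sum = 2.311717; FGT(0.5) = 2.311717 / 10 = 0.231.

0.231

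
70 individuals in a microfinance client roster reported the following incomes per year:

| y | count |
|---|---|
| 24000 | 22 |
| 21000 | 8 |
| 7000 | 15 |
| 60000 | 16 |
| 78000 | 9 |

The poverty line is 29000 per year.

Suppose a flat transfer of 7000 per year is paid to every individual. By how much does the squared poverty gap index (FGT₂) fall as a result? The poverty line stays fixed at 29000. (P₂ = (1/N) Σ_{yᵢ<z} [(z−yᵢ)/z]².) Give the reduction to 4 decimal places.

0.0839

Before: below the line — 15×7000, 8×21000, 22×24000; squared poverty gap index (FGT₂) = 0.141362.
After the 7000 transfer: below the line — 15×14000, 8×28000; squared poverty gap index (FGT₂) = 0.057466.
Reduction = 0.141362 − 0.057466 = 0.0839.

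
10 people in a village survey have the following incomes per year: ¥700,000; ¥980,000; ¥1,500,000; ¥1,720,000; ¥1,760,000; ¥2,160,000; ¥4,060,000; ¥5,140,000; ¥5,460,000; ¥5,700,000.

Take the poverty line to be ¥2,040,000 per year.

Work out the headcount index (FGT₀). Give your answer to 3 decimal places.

5 of the 10 people have income below ¥2,040,000.
H = 5/10 = 0.500.

0.500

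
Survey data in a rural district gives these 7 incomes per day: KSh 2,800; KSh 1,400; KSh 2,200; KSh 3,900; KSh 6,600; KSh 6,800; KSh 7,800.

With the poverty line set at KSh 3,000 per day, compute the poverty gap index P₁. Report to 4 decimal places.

Poor units: KSh 1,400, KSh 2,200, KSh 2,800 (q = 3 of N = 7).
Normalized shortfalls: (3000−1400)/3000 = 0.5333; (3000−2200)/3000 = 0.2667; (3000−2800)/3000 = 0.0667.
Sum of shortfalls = 0.866667; P₁ averages over all N: 0.866667 / 7 = 0.1238.

0.1238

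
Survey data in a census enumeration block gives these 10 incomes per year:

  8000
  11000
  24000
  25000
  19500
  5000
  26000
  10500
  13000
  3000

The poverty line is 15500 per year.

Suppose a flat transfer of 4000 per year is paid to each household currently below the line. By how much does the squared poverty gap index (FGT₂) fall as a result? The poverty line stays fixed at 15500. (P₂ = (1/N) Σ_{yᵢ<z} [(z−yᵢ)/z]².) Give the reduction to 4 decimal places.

0.1025

Before: below the line — 3000, 5000, 8000, 10500, 11000, 13000; squared poverty gap index (FGT₂) = 0.155775.
After the 4000 transfer: below the line — 7000, 9000, 12000, 14500, 15000; squared poverty gap index (FGT₂) = 0.053278.
Reduction = 0.155775 − 0.053278 = 0.1025.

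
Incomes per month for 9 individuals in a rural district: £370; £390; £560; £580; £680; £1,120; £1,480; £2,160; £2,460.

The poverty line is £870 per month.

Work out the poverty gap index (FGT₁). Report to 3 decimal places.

Poor units: £370, £390, £560, £580, £680 (q = 5 of N = 9).
Shortfall ratios: (870−370)/870 = 0.5747; (870−390)/870 = 0.5517; (870−560)/870 = 0.3563; (870−580)/870 = 0.3333; (870−680)/870 = 0.2184.
Sum of shortfalls = 2.034483; P₁ averages over all N: 2.034483 / 9 = 0.226.

0.226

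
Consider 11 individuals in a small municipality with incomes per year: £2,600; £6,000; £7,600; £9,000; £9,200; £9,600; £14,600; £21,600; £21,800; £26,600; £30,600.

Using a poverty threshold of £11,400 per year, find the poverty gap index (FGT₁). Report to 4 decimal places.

0.1946

Below z: £2,600, £6,000, £7,600, £9,000, £9,200, £9,600 (q = 6 of N = 11).
Relative gaps: (11400−2600)/11400 = 0.7719; (11400−6000)/11400 = 0.4737; (11400−7600)/11400 = 0.3333; (11400−9000)/11400 = 0.2105; (11400−9200)/11400 = 0.1930; (11400−9600)/11400 = 0.1579.
Σ = 2.140351. Dividing by the full population N = 11 gives P₁ = 0.1946.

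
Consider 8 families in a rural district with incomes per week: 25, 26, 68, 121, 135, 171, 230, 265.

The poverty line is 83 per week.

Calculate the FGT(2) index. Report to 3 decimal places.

0.124

Poor units: 25, 26, 68 (q = 3 of N = 8).
Relative gaps: (83−25)/83 = 0.6988; (83−26)/83 = 0.6867; (83−68)/83 = 0.1807.
Squared: 0.4883; 0.4716; 0.0327.
Sum = 0.992597; P₂ = 0.992597 / 8 = 0.124.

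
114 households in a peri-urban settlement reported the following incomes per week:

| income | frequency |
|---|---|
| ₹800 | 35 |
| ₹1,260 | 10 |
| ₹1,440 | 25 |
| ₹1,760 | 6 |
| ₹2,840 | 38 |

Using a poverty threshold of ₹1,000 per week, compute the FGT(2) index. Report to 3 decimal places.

Incomes under z: 35×₹800 (q = 35 of N = 114).
Relative gaps: (1000−800)/1000 = 0.2000 (×35).
Squared: 0.0400 (×35).
Sum = 1.400000; P₂ = 1.400000 / 114 = 0.012.

0.012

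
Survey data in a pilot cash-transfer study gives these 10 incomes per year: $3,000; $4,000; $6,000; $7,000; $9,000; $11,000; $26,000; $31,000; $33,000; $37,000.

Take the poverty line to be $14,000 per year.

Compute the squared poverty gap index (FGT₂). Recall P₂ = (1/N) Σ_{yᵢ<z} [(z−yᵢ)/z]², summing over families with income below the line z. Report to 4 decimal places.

Incomes under z: $3,000, $4,000, $6,000, $7,000, $9,000, $11,000 (q = 6 of N = 10).
Relative gaps: (14000−3000)/14000 = 0.7857; (14000−4000)/14000 = 0.7143; (14000−6000)/14000 = 0.5714; (14000−7000)/14000 = 0.5000; (14000−9000)/14000 = 0.3571; (14000−11000)/14000 = 0.2143.
Squared: 0.6173; 0.5102; 0.3265; 0.2500; 0.1276; 0.0459.
Sum = 1.877551; P₂ = 1.877551 / 10 = 0.1878.

0.1878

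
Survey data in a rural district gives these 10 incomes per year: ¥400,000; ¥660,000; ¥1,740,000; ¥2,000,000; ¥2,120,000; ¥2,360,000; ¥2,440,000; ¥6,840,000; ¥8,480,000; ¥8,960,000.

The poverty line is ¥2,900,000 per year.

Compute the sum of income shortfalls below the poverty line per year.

Incomes under z: ¥400,000, ¥660,000, ¥1,740,000, ¥2,000,000, ¥2,120,000, ¥2,360,000, ¥2,440,000 (q = 7 of N = 10).
Individual gaps: 2900000−400000 = 2500000; 2900000−660000 = 2240000; 2900000−1740000 = 1160000; 2900000−2000000 = 900000; 2900000−2120000 = 780000; 2900000−2360000 = 540000; 2900000−2440000 = 460000.
Aggregate gap = ¥8,580,000.

¥8,580,000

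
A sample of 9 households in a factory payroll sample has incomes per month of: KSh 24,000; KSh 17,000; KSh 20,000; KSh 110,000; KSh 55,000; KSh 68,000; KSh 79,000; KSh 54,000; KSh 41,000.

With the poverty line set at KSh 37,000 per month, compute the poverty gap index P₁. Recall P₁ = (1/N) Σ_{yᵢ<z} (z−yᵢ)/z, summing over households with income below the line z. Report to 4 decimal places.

Below z: KSh 17,000, KSh 20,000, KSh 24,000 (q = 3 of N = 9).
Gap ratios (z−y)/z: (37000−17000)/37000 = 0.5405; (37000−20000)/37000 = 0.4595; (37000−24000)/37000 = 0.3514.
Σ = 1.351351. Dividing by the full population N = 9 gives P₁ = 0.1502.

0.1502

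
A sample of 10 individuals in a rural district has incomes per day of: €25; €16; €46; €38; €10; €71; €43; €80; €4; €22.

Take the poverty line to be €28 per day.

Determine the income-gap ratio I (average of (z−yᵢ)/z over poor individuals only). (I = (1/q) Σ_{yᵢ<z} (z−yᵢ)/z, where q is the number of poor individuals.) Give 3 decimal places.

0.450

Below the line: €4, €10, €16, €22, €25 (q = 5 of N = 10).
Relative gaps: 0.8571, 0.6429, 0.4286, 0.2143, 0.1071; sum = 2.250000.
The income-gap ratio divides by q (the poor only): 2.250000 / 5 = 0.450.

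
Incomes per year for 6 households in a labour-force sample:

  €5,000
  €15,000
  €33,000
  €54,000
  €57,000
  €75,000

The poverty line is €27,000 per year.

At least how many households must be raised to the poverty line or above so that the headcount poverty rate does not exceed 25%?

1

Currently q = 2 of N = 6 are below the line (H = 0.333).
A headcount ratio of at most 25% allows at most ⌊0.25 × 6⌋ = 1 poor households.
So at least 2 − 1 = 1 must be lifted.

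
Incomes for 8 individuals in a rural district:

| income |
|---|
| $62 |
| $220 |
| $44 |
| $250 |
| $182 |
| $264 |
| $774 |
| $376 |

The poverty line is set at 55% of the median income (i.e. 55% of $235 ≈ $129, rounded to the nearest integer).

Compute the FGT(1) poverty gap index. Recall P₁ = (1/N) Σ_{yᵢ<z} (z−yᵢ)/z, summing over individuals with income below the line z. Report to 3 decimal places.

Below z: $44, $62 (q = 2 of N = 8).
Relative gaps: (129−44)/129 = 0.6589; (129−62)/129 = 0.5194.
Σ = 1.178295. Dividing by the full population N = 8 gives P₁ = 0.147.

0.147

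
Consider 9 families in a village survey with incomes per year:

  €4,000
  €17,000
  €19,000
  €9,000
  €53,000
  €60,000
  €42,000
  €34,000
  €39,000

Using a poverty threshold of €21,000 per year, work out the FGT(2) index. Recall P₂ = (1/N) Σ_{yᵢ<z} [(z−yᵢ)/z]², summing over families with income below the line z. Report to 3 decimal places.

0.114

Incomes under z: €4,000, €9,000, €17,000, €19,000 (q = 4 of N = 9).
Normalized shortfalls: (21000−4000)/21000 = 0.8095; (21000−9000)/21000 = 0.5714; (21000−17000)/21000 = 0.1905; (21000−19000)/21000 = 0.0952.
Squared: 0.6553; 0.3265; 0.0363; 0.0091.
Sum = 1.027211; P₂ = 1.027211 / 9 = 0.114.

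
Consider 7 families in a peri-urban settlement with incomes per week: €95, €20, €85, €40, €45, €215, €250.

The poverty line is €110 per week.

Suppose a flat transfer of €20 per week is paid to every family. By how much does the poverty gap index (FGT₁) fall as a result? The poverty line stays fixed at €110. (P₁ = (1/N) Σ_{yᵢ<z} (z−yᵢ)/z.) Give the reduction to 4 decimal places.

Before: below the line — €20, €40, €45, €85, €95; poverty gap index (FGT₁) = 0.344156.
After the €20 transfer: below the line — €40, €60, €65, €105; poverty gap index (FGT₁) = 0.220779.
Reduction = 0.344156 − 0.220779 = 0.1234.

0.1234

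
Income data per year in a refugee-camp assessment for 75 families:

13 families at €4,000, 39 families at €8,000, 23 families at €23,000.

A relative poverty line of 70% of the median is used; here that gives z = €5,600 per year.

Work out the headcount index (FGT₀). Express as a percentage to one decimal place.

17.3%

13 of the 75 families have income below €5,600.
H = 13/75 = 17.3%.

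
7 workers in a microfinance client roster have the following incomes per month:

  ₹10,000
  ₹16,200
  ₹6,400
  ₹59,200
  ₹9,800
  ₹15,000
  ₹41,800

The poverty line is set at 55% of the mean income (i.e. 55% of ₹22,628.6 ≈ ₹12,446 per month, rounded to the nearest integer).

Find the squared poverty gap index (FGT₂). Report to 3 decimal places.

0.046

Below z: ₹6,400, ₹9,800, ₹10,000 (q = 3 of N = 7).
Relative gaps: (12446−6400)/12446 = 0.4858; (12446−9800)/12446 = 0.2126; (12446−10000)/12446 = 0.1965.
Squared: 0.2360; 0.0452; 0.0386.
Sum = 0.319803; P₂ = 0.319803 / 7 = 0.046.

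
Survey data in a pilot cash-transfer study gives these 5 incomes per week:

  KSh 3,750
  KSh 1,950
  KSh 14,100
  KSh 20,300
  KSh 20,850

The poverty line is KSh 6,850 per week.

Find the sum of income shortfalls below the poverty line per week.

KSh 8,000

Incomes under z: KSh 1,950, KSh 3,750 (q = 2 of N = 5).
Individual gaps: 6850−1950 = 4900; 6850−3750 = 3100.
Aggregate gap = KSh 8,000.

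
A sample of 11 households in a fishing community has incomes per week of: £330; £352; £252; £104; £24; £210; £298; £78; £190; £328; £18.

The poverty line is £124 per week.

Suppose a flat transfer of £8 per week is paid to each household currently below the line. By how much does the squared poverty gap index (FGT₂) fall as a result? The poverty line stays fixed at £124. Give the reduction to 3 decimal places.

0.024

Before: below the line — £18, £24, £78, £104; squared poverty gap index (FGT₂) = 0.14043.
After the £8 transfer: below the line — £26, £32, £86, £112; squared poverty gap index (FGT₂) = 0.11621.
Reduction = 0.14043 − 0.11621 = 0.024.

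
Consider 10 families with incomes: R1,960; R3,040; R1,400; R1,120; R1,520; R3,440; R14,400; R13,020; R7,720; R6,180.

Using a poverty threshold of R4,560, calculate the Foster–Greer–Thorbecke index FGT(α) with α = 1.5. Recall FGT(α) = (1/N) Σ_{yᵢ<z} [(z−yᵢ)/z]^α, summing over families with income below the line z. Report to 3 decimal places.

Poor units: R1,120, R1,400, R1,520, R1,960, R3,040, R3,440 (q = 6 of N = 10).
Shortfall ratios: (4560−1120)/4560 = 0.7544; (4560−1400)/4560 = 0.6930; (4560−1520)/4560 = 0.6667; (4560−1960)/4560 = 0.5702; (4560−3040)/4560 = 0.3333; (4560−3440)/4560 = 0.2456.
Raised to α = 1.5: 0.65522; 0.57688; 0.54433; 0.43054; 0.19245; 0.12172.
Sum = 2.521147; FGT(1.5) = 2.521147 / 10 = 0.252.

0.252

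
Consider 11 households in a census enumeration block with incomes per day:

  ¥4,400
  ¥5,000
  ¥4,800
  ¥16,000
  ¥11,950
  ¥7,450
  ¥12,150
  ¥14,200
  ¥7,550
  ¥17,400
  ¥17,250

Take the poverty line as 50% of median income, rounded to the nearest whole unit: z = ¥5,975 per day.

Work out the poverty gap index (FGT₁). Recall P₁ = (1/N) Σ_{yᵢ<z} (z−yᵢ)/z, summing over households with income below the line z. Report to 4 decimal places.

Poor units: ¥4,400, ¥4,800, ¥5,000 (q = 3 of N = 11).
Relative gaps: (5975−4400)/5975 = 0.2636; (5975−4800)/5975 = 0.1967; (5975−5000)/5975 = 0.1632.
Sum of shortfalls = 0.623431; P₁ averages over all N: 0.623431 / 11 = 0.0567.

0.0567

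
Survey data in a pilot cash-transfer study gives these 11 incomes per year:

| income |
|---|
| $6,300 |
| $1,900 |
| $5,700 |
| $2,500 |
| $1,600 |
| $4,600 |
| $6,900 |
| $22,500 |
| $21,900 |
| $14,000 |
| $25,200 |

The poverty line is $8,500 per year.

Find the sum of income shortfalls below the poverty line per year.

$30,000

Incomes under z: $1,600, $1,900, $2,500, $4,600, $5,700, $6,300, $6,900 (q = 7 of N = 11).
Individual gaps: 8500−1600 = 6900; 8500−1900 = 6600; 8500−2500 = 6000; 8500−4600 = 3900; 8500−5700 = 2800; 8500−6300 = 2200; 8500−6900 = 1600.
Aggregate gap = $30,000.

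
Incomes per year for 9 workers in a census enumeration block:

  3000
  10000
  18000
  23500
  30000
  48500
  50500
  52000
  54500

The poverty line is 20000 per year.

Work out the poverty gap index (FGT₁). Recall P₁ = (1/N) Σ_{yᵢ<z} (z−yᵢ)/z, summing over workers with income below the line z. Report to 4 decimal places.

0.1611

Below z: 3000, 10000, 18000 (q = 3 of N = 9).
Gap ratios (z−y)/z: (20000−3000)/20000 = 0.8500; (20000−10000)/20000 = 0.5000; (20000−18000)/20000 = 0.1000.
Σ = 1.450000. Dividing by the full population N = 9 gives P₁ = 0.1611.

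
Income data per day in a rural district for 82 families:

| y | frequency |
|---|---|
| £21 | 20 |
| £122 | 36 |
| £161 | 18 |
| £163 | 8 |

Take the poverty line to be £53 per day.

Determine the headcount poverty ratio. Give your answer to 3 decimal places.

20 of the 82 families have income below £53.
H = 20/82 = 0.244.

0.244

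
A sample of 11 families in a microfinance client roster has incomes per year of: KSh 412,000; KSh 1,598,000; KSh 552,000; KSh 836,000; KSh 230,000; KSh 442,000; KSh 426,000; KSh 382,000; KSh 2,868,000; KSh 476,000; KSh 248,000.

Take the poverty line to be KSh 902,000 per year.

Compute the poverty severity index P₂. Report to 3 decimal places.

0.239

Poor units: KSh 230,000, KSh 248,000, KSh 382,000, KSh 412,000, KSh 426,000, KSh 442,000, KSh 476,000, KSh 552,000, KSh 836,000 (q = 9 of N = 11).
Normalized shortfalls: (902000−230000)/902000 = 0.7450; (902000−248000)/902000 = 0.7251; (902000−382000)/902000 = 0.5765; (902000−412000)/902000 = 0.5432; (902000−426000)/902000 = 0.5277; (902000−442000)/902000 = 0.5100; (902000−476000)/902000 = 0.4723; (902000−552000)/902000 = 0.3880; (902000−836000)/902000 = 0.0732.
Squared: 0.5550; 0.5257; 0.3323; 0.2951; 0.2785; 0.2601; 0.2231; 0.1506; 0.0054.
Sum = 2.625734; P₂ = 2.625734 / 11 = 0.239.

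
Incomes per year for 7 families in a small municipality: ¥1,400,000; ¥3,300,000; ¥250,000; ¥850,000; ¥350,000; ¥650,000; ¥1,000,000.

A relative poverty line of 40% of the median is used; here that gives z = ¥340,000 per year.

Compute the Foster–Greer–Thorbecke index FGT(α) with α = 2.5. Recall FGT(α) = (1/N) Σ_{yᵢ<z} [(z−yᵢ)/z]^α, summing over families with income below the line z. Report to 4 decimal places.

0.0052

Poor units: ¥250,000 (q = 1 of N = 7).
Relative gaps: (340000−250000)/340000 = 0.2647.
Raised to α = 2.5: 0.03605.
Sum = 0.036050; FGT(2.5) = 0.036050 / 7 = 0.0052.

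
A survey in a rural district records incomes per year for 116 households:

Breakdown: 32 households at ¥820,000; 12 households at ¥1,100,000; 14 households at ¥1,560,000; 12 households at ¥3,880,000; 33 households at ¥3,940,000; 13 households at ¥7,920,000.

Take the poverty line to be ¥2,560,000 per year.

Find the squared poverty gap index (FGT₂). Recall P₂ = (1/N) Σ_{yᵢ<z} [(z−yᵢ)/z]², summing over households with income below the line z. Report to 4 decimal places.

Incomes under z: 32×¥820,000, 12×¥1,100,000, 14×¥1,560,000 (q = 58 of N = 116).
Shortfall ratios: (2560000−820000)/2560000 = 0.6797 (×32); (2560000−1100000)/2560000 = 0.5703 (×12); (2560000−1560000)/2560000 = 0.3906 (×14).
Squared: 0.4620 (×32); 0.3253 (×12); 0.1526 (×14).
Sum = 20.822510; P₂ = 20.822510 / 116 = 0.1795.

0.1795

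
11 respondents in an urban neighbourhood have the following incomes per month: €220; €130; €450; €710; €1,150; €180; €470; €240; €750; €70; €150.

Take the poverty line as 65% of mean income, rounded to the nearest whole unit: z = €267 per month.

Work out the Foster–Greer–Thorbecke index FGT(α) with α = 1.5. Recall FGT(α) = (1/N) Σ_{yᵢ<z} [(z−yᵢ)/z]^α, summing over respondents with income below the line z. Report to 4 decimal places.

0.1439

Poor units: €70, €130, €150, €180, €220, €240 (q = 6 of N = 11).
Shortfall ratios: (267−70)/267 = 0.7378; (267−130)/267 = 0.5131; (267−150)/267 = 0.4382; (267−180)/267 = 0.3258; (267−220)/267 = 0.1760; (267−240)/267 = 0.1011.
Raised to α = 1.5: 0.63377; 0.36755; 0.29008; 0.18600; 0.07385; 0.03216.
Sum = 1.583407; FGT(1.5) = 1.583407 / 11 = 0.1439.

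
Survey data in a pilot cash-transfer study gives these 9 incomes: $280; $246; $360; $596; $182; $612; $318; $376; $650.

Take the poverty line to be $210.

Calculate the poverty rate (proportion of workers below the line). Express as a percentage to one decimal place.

11.1%

1 of the 9 workers have income below $210.
H = 1/9 = 11.1%.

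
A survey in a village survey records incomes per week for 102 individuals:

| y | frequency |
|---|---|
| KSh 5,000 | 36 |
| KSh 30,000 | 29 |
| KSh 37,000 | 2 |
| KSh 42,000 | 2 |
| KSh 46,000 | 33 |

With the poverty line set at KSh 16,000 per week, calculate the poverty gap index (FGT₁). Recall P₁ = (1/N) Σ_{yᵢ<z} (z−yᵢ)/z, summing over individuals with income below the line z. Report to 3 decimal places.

Below the line: 36×KSh 5,000 (q = 36 of N = 102).
Gap ratios (z−y)/z: (16000−5000)/16000 = 0.6875 (×36).
Sum of shortfalls = 24.750000; P₁ averages over all N: 24.750000 / 102 = 0.243.

0.243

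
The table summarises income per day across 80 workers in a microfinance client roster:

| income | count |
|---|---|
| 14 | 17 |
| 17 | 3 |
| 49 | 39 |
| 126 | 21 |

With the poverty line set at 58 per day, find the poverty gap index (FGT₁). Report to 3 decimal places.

0.263

Below z: 17×14, 3×17, 39×49 (q = 59 of N = 80).
Gap ratios (z−y)/z: (58−14)/58 = 0.7586 (×17); (58−17)/58 = 0.7069 (×3); (58−49)/58 = 0.1552 (×39).
Sum of shortfalls = 21.068966; P₁ averages over all N: 21.068966 / 80 = 0.263.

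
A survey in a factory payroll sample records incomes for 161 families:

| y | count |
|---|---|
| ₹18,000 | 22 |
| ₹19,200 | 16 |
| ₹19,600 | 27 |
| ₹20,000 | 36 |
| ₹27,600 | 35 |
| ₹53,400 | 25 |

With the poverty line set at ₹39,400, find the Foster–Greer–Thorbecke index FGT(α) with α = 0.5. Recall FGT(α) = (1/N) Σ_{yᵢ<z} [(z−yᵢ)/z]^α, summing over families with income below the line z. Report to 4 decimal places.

Poor units: 22×₹18,000, 16×₹19,200, 27×₹19,600, 36×₹20,000, 35×₹27,600 (q = 136 of N = 161).
Relative gaps: (39400−18000)/39400 = 0.5431 (×22); (39400−19200)/39400 = 0.5127 (×16); (39400−19600)/39400 = 0.5025 (×27); (39400−20000)/39400 = 0.4924 (×36); (39400−27600)/39400 = 0.2995 (×35).
Raised to α = 0.5: 0.73699 (×22); 0.71602 (×16); 0.70890 (×27); 0.70170 (×36); 0.54726 (×35).
Sum = 91.225675; FGT(0.5) = 91.225675 / 161 = 0.5666.

0.5666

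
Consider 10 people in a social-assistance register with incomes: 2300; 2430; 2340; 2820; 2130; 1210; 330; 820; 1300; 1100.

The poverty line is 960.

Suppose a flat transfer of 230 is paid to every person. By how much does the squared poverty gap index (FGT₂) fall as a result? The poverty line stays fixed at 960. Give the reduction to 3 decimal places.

Before: below the line — 330, 820; squared poverty gap index (FGT₂) = 0.04519.
After the 230 transfer: below the line — 560; squared poverty gap index (FGT₂) = 0.01736.
Reduction = 0.04519 − 0.01736 = 0.028.

0.028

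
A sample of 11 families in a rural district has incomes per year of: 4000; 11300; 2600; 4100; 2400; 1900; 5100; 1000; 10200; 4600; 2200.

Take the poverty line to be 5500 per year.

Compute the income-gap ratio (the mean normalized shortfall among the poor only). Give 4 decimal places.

Below the line: 1000, 1900, 2200, 2400, 2600, 4000, 4100, 4600, 5100 (q = 9 of N = 11).
Relative gaps: 0.8182, 0.6545, 0.6000, 0.5636, 0.5273, 0.2727, 0.2545, 0.1636, 0.0727; sum = 3.927273.
The income-gap ratio divides by q (the poor only): 3.927273 / 9 = 0.4364.

0.4364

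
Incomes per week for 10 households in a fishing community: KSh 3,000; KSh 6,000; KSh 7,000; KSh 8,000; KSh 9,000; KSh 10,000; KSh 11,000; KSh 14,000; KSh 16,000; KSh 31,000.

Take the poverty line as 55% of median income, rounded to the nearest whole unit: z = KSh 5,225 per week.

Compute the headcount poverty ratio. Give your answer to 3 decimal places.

0.100

1 of the 10 households have income below KSh 5,225.
H = 1/10 = 0.100.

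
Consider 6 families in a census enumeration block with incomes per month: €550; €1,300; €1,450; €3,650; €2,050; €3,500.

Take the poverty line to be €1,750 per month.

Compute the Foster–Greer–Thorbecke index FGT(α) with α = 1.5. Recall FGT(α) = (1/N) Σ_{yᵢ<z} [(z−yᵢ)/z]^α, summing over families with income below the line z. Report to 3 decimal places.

Below the line: €550, €1,300, €1,450 (q = 3 of N = 6).
Relative gaps: (1750−550)/1750 = 0.6857; (1750−1300)/1750 = 0.2571; (1750−1450)/1750 = 0.1714.
Raised to α = 1.5: 0.56783; 0.13040; 0.07098.
Sum = 0.769199; FGT(1.5) = 0.769199 / 6 = 0.128.

0.128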